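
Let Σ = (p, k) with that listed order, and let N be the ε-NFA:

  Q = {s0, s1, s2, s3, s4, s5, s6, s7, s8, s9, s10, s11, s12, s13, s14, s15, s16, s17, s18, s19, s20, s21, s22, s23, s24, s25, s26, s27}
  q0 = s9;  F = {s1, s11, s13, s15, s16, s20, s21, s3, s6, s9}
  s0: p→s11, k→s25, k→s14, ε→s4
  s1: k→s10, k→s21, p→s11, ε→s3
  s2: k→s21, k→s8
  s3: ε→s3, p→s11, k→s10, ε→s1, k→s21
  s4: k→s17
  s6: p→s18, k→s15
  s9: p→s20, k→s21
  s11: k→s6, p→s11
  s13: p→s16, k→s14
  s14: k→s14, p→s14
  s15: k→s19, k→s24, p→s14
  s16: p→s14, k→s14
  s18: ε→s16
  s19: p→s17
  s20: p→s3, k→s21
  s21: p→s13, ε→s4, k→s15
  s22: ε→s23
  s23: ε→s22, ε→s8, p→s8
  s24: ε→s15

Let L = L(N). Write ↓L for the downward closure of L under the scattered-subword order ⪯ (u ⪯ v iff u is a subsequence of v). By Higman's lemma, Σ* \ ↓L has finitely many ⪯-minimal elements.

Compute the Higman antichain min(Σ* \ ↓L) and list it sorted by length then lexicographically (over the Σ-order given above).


|Q|=28, |F|=10, |δ|=43 (10 ε).
min D↑ (10 st, q0=0, F={8}): 0:p→1,k→2 1:p→3,k→2 2:p→4,k→5 3:p→6,k→2 4:p→7,k→8 5:p→8,k→5 6:p→6,k→9 7:p→8,k→8 8:p→8,k→8 9:p→7,k→5.
'kpk': run [17, 12, 5, 1] end={s14} ∉↓L; 3/3 del acc.
'kkp': |S_i|=[17, 12, 5, 2] end={s14,s17} rej; 3/3 deletions ∈↓L.
'kppp': run [17, 12, 5, 2, 1] end={s14} ∉↓L; 4/4 deletions ∈↓L.
'pppkpp': |S_i|=[17, 16, 15, 10, 8, 4, 1] end={s14} rej; 6/6 single-dels accept.
4 words, ⪯-incomp.

Antichain: [kpk, kkp, kppp, pppkpp].


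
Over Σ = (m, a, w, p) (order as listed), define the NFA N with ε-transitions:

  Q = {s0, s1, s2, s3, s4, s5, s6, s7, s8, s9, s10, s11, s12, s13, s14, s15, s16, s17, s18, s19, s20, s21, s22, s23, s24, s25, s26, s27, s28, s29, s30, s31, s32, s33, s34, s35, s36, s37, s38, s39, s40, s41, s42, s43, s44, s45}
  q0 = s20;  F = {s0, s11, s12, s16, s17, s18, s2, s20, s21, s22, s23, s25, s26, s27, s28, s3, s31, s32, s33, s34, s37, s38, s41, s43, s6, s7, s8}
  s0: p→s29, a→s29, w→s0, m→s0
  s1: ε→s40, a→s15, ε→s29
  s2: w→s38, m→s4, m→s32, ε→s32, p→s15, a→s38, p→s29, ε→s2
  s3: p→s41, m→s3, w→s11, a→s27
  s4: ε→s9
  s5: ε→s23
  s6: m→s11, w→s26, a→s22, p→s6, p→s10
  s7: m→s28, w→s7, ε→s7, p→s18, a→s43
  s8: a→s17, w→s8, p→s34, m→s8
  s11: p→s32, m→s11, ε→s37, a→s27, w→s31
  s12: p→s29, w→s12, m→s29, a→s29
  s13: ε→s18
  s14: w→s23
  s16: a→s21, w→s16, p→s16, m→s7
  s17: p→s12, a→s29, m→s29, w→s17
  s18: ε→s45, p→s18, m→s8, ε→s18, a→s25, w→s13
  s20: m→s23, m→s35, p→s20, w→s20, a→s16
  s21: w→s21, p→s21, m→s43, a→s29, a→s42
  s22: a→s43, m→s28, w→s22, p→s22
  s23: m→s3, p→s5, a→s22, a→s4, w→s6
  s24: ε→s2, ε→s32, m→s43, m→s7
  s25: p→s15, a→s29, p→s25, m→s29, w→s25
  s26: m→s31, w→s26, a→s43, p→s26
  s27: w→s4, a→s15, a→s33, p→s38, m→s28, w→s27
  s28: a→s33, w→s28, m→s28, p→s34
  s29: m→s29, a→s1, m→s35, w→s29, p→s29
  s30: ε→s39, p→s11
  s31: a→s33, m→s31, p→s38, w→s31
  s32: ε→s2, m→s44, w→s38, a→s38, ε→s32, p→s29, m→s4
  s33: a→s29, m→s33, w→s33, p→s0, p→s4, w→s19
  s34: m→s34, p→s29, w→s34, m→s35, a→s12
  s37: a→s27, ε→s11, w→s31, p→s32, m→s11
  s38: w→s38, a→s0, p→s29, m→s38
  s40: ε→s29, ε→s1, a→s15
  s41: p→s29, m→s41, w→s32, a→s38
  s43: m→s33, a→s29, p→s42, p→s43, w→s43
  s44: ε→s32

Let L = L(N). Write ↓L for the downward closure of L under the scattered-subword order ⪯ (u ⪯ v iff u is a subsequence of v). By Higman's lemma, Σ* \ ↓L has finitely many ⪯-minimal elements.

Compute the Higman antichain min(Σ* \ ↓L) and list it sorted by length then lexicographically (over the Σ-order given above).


Antichain: [aaa, mmpp, mwwaa, ampam].

|Q|=46, |F|=27, |δ|=153 (20 ε).
min D↑ (26 st, q0=0, F={15}): 0:m→1,a→2,w→0,p→0 1:m→3,a→4,w→5,p→1 2:m→6,a→7,w→2,p→2 3:m→3,a→8,w→9,p→10 4:m→11,a→12,w→4,p→4 5:m→9,a→4,w→13,p→5 6:m→11,a→12,w→6,p→14 7:m→12,a→15,w→7,p→7 8:m→11,a→16,w→8,p→17 9:m→9,a→8,w→18,p→19 10:m→10,a→17,w→19,p→15 11:m→11,a→16,w→11,p→20 12:m→16,a→15,w→12,p→12 13:m→18,a→12,w→13,p→13 14:m→21,a→22,w→14,p→14 15:m→15,a→15,w→15,p→15 16:m→16,a→15,w→16,p→23 17:m→17,a→23,w→17,p→15 18:m→18,a→16,w→18,p→17 19:m→19,a→17,w→17,p→15 20:m→20,a→24,w→20,p→15 21:m→21,a→25,w→21,p→20 22:m→15,a→15,w→22,p→22 23:m→23,a→15,w→23,p→15 24:m→15,a→15,w→24,p→15 25:m→15,a→15,w→25,p→24 [Hopcroft].
'aaa': |S_i|=[41, 27, 16, 6] end={s1,s15,s29,s35,s40,s42} ∉↓L; 3/3 single-dels accept.
'mmpp': run [41, 38, 25, 15, 5] end={s1,s15,s29,s35,s40} rej; 4/4 del acc.
'mwwaa': N↓-sim [41, 38, 34, 27, 15, 5] end={s1,s15,s29,s35,s40} — reject; 5/5 del acc.
'ampam': |S_i|=[41, 27, 23, 20, 8, 5] end={s1,s15,s29,s35,s40} — reject; 5/5 single-dels accept.
4 obstructions.


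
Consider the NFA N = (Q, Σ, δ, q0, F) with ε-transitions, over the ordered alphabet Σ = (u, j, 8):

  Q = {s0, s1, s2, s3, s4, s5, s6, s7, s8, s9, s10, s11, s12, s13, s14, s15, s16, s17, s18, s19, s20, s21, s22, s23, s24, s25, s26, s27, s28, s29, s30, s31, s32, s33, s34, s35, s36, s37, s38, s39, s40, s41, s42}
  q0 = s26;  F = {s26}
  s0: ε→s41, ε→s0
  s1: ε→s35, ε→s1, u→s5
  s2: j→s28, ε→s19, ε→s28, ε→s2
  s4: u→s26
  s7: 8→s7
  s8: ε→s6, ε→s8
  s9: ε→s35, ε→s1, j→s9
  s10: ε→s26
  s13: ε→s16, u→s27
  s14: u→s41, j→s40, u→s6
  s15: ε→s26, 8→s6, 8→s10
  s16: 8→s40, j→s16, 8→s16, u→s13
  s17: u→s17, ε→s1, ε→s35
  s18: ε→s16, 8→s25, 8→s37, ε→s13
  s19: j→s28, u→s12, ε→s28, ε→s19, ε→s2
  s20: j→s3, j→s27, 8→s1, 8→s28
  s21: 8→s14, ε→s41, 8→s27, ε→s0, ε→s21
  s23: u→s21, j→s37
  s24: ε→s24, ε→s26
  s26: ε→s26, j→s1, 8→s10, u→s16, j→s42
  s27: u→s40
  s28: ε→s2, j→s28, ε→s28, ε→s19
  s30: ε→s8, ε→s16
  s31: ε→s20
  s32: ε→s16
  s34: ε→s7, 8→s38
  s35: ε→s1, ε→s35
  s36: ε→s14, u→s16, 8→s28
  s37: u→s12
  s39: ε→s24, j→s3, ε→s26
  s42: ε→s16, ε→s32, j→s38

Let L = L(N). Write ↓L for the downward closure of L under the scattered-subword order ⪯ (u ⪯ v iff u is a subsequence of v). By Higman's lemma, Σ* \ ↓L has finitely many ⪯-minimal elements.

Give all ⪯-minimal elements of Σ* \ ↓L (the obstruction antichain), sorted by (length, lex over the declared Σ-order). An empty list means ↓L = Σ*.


Antichain: [u, j].

|Q|=43, |F|=1, |δ|=82 (42 ε).
min D↑ (2 st, q0=0, F={1}): 0:u→1,j→1,8→0 1:u→1,j→1,8→1.
'u': N↓-sim [12, 5] end={s13,s16,s27,s40,s5} rej; 1/1 del acc.
'j': |S_i|=[12, 10] end={s1,s13,s16,s27,s32,s35,s38,s40,s42,s5} rej; 1/1 deletions ∈↓L.
2 obstructions.


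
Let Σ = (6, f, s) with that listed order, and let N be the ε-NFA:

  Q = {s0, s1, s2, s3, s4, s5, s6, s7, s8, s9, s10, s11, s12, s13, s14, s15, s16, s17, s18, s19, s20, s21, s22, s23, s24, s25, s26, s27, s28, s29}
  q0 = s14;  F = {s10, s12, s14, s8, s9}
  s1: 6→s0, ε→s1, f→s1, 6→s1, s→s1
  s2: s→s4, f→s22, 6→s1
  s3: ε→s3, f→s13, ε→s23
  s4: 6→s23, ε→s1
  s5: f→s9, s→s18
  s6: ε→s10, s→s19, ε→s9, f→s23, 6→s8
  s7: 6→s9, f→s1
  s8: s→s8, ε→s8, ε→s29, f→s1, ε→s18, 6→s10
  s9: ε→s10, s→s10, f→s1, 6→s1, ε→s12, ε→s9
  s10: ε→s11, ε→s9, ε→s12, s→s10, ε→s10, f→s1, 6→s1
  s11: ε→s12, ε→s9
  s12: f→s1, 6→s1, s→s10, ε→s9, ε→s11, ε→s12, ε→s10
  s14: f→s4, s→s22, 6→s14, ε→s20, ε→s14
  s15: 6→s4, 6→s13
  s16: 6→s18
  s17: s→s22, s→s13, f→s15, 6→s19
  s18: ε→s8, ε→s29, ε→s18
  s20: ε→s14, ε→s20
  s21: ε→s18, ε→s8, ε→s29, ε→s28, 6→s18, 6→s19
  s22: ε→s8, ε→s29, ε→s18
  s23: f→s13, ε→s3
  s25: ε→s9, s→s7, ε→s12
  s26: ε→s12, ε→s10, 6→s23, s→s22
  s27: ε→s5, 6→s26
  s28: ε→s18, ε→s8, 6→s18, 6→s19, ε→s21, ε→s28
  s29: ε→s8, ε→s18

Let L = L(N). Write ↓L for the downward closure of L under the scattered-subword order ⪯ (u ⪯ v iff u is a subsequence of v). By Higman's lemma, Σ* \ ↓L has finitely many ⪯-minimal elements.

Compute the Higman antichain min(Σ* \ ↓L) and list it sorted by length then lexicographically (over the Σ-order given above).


|Q|=30, |F|=5, |δ|=95 (48 ε).
min D↑ (4 st, q0=0, F={1}): 0:6→0,f→1,s→2 1:6→1,f→1,s→1 2:6→3,f→1,s→2 3:6→1,f→1,s→3 (ε-aug+det+¬).
'f': |S_i|=[16, 6] end={s0,s1,s13,s23,s3,s4} rej; 1/1 del acc.
's66': |S_i|=[16, 10, 6, 2] end={s0,s1} rej; 3/3 single-dels accept.
2 words, ⪯-incomp.

A = [f, s66].


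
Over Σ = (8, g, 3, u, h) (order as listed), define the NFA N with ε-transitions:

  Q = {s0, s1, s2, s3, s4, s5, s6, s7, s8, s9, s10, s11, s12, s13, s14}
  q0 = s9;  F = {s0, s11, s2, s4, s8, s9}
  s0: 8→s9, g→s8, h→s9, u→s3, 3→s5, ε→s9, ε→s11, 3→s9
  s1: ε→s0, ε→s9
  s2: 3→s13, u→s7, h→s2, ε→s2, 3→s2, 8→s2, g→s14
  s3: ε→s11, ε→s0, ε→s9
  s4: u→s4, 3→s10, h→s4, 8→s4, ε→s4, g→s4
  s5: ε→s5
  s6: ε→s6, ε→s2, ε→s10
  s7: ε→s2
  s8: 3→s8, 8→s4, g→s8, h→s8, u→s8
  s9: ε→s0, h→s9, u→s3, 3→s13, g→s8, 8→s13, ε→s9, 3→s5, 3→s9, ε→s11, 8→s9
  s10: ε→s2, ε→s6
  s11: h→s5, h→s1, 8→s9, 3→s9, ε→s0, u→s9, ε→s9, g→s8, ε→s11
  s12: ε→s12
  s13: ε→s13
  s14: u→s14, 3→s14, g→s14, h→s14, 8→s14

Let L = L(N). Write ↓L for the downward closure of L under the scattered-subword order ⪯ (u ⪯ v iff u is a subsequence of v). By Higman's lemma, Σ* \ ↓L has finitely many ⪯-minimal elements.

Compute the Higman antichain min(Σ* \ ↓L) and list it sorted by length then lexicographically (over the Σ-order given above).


|Q|=15, |F|=6, |δ|=65 (24 ε).
min D↑ (5 st, q0=0, F={4}): 0:8→0,g→1,3→0,u→0,h→0 1:8→2,g→1,3→1,u→1,h→1 2:8→2,g→2,3→3,u→2,h→2 3:8→3,g→4,3→3,u→3,h→3 4:8→4,g→4,3→4,u→4,h→4.
'g83g': |S_i|=[14, 8, 7, 6, 1] end={s14} — reject; 4/4 single-dels accept.
1 words, ⪯-incomp.

min(Σ*\↓L) = [g83g].


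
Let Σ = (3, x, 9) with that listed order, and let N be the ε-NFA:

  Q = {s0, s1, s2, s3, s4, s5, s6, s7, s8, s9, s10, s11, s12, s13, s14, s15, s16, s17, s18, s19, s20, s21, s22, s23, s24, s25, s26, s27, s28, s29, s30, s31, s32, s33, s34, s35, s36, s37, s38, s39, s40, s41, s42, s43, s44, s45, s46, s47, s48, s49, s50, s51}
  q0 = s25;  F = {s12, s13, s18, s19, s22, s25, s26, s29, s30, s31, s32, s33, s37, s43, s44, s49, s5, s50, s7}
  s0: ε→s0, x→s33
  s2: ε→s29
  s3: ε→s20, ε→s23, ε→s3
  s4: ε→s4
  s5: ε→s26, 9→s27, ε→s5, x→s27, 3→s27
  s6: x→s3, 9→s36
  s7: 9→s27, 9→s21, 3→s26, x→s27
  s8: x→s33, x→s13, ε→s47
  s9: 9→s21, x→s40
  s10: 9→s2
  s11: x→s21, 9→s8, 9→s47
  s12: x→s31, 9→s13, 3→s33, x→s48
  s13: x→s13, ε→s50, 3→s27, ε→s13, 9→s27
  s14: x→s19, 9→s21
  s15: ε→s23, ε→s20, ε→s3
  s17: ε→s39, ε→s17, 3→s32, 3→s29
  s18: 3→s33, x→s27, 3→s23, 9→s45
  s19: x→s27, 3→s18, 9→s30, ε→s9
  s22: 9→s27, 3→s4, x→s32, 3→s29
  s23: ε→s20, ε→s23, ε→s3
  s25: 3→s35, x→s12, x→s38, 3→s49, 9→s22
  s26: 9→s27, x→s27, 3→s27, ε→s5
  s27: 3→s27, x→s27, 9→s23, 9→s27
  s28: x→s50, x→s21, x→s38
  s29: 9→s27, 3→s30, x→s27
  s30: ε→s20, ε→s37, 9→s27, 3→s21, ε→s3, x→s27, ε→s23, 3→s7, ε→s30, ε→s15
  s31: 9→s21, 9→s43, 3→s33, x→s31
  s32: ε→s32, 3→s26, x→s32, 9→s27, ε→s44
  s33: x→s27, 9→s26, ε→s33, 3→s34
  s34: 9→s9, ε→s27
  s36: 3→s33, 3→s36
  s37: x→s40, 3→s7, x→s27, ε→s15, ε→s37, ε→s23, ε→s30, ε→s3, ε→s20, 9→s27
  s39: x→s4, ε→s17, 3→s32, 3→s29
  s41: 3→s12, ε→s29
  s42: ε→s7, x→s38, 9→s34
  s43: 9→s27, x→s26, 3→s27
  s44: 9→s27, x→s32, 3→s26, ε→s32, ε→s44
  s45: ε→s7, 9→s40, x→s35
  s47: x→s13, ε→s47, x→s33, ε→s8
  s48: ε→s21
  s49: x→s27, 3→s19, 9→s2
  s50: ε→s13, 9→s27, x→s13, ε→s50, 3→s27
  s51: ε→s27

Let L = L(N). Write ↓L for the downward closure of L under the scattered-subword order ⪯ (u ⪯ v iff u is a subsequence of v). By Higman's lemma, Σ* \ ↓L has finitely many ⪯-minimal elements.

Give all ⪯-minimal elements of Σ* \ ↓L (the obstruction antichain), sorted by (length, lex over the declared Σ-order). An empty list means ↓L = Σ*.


|Q|=52, |F|=19, |δ|=150 (49 ε).
min D↑ (16 st, q0=0, F={5}): 0:3→1,x→2,9→3 1:3→4,x→5,9→6 2:3→7,x→8,9→9 3:3→6,x→10,9→5 4:3→11,x→5,9→12 5:3→5,x→5,9→5 6:3→12,x→5,9→5 7:3→5,x→5,9→13 8:3→7,x→8,9→14 9:3→5,x→9,9→5 10:3→13,x→10,9→5 11:3→7,x→5,9→15 12:3→15,x→5,9→5 13:3→5,x→5,9→5 14:3→5,x→13,9→5 15:3→13,x→5,9→5 [Hopcroft].
'3x': |S_i|=[34, 23, 6] end={s20,s23,s27,s3,s35,s40} — reject; 2/2 single-dels accept.
'99': |S_i|=[34, 24, 6] end={s20,s21,s23,s27,s3,s40} rej; 2/2 deletions ∈↓L.
'x33': run [34, 21, 11, 8] end={s20,s21,s23,s27,s3,s34,s40,s9} ∉↓L; 3/3 del acc.
'x93': |S_i|=[34, 21, 12, 4] end={s20,s23,s27,s3} rej; 3/3 single-dels accept.
'33333': |S_i|=[34, 23, 19, 15, 11, 8] end={s20,s21,s23,s27,s3,s34,s40,s9} rej; 5/5 single-dels accept.
'xx9xx': N↓-sim [34, 21, 18, 10, 7, 4] end={s20,s23,s27,s3} ∉↓L; 5/5 deletions ∈↓L.
6 obstructions.

min(Σ*\↓L) = [3x, 99, x33, x93, 33333, xx9xx].


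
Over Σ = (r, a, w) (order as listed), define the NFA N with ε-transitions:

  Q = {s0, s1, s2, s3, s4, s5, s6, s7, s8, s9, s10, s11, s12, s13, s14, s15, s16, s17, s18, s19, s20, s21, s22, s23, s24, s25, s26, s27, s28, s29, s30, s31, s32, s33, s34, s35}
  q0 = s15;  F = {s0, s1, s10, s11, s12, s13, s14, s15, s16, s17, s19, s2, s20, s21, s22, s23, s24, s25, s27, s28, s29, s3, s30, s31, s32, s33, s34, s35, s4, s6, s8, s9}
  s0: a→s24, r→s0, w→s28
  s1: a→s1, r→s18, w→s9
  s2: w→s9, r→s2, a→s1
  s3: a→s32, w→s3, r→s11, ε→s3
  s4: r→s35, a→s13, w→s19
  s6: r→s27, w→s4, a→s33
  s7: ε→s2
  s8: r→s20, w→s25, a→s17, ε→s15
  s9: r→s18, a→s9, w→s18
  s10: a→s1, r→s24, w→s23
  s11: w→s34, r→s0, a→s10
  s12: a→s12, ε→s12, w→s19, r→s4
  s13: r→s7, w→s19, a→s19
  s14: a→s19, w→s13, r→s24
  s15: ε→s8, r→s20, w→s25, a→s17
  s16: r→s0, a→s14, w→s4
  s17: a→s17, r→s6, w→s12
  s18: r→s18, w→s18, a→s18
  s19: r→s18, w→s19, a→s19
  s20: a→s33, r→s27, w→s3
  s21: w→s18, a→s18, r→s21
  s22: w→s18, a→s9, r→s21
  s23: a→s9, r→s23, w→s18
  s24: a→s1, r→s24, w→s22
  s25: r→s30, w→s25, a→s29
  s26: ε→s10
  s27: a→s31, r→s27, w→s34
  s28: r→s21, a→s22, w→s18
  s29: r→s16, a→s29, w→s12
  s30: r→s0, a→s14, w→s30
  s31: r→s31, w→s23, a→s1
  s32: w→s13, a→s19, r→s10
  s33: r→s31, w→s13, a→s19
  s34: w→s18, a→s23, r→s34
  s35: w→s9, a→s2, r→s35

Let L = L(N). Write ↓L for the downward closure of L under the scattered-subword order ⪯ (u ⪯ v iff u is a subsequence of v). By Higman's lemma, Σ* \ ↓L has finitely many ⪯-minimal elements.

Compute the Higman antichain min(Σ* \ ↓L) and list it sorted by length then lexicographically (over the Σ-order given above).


A = [rrww, raar, awwr, wrrwra].

|Q|=36, |F|=32, |δ|=105 (6 ε).
min D↑ (32 st, q0=0, F={23}): 0:r→1,a→2,w→3 1:r→4,a→5,w→6 2:r→7,a→2,w→8 3:r→9,a→10,w→3 4:r→4,a→11,w→12 5:r→11,a→13,w→14 6:r→15,a→16,w→6 7:r→4,a→5,w→17 8:r→17,a→8,w→13 9:r→18,a→19,w→9 10:r→20,a→10,w→8 11:r→11,a→21,w→22 12:r→12,a→22,w→23 13:r→23,a→13,w→13 14:r→24,a→13,w→13 15:r→18,a→25,w→12 16:r→25,a→13,w→14 17:r→26,a→14,w→13 18:r→18,a→27,w→28 19:r→27,a→13,w→14 20:r→18,a→19,w→17 21:r→23,a→21,w→29 22:r→22,a→29,w→23 23:r→23,a→23,w→23 24:r→24,a→21,w→29 25:r→27,a→21,w→22 26:r→26,a→24,w→29 27:r→27,a→21,w→30 28:r→31,a→30,w→23 29:r→23,a→29,w→23 30:r→31,a→29,w→23 31:r→31,a→23,w→23 [Hopcroft].
'rrww': run [34, 28, 17, 7, 1] end={s18} rej; 4/4 single-dels accept.
'raar': N↓-sim [34, 28, 16, 4, 1] end={s18} rej; 4/4 deletions ∈↓L.
'awwr': |S_i|=[34, 27, 15, 3, 1] end={s18} — reject; 4/4 deletions ∈↓L.
'wrrwra': N↓-sim [34, 26, 21, 13, 5, 2, 1] end={s18} — reject; 6/6 deletions ∈↓L.
4 words, ⪯-incomp.


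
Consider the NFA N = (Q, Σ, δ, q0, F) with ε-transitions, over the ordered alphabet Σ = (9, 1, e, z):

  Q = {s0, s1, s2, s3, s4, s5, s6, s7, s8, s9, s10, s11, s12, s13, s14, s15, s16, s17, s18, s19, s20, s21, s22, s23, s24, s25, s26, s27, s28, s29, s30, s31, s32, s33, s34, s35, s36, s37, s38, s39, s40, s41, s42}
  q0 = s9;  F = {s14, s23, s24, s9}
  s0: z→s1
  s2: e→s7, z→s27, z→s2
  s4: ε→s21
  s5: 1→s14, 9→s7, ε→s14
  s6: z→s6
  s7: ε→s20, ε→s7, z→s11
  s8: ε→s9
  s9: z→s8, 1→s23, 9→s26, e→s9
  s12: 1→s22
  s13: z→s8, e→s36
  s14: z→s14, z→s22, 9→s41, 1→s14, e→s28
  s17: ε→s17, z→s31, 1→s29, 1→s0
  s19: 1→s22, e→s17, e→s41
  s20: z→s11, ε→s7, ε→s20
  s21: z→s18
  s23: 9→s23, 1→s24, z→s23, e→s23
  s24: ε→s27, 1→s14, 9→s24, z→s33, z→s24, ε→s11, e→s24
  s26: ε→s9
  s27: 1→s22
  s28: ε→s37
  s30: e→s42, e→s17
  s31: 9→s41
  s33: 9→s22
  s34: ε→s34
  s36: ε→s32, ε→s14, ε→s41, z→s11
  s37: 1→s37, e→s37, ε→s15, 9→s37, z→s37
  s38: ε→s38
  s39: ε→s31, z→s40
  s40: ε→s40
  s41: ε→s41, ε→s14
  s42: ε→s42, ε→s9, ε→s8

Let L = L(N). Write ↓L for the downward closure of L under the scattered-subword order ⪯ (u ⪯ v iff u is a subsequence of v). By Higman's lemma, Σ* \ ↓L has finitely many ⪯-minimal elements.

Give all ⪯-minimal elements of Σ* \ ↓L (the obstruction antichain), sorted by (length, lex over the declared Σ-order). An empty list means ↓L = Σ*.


A = [111e].

|Q|=43, |F|=4, |δ|=73 (25 ε).
min D↑ (5 st, q0=0, F={4}): 0:9→0,1→1,e→0,z→0 1:9→1,1→2,e→1,z→1 2:9→2,1→3,e→2,z→2 3:9→3,1→3,e→4,z→3 4:9→4,1→4,e→4,z→4.
'111e': |S_i|=[14, 11, 10, 6, 3] end={s15,s28,s37} rej; 4/4 del acc.
1 obstructions.


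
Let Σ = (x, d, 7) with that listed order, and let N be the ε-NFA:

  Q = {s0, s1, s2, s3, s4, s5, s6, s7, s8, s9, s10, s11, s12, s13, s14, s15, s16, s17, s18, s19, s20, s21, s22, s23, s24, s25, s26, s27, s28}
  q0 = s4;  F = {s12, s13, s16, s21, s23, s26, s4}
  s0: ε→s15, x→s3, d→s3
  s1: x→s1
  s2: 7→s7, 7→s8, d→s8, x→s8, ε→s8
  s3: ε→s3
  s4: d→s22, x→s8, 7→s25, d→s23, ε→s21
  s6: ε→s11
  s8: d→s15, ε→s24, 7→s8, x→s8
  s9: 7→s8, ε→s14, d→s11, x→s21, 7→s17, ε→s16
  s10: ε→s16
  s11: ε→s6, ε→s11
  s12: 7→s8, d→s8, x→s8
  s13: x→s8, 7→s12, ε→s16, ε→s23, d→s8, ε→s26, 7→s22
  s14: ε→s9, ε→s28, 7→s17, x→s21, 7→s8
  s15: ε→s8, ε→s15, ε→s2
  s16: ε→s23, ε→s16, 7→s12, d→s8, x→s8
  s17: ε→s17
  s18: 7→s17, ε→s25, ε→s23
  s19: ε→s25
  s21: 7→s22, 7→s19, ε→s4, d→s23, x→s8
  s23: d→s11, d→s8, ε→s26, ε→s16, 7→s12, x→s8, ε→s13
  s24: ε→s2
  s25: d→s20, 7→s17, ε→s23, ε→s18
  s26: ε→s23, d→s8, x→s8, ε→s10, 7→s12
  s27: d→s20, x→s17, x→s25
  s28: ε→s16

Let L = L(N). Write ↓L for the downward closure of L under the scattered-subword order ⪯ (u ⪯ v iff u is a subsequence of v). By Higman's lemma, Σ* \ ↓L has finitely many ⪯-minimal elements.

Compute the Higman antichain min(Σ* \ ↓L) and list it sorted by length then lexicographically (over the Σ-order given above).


min(Σ*\↓L) = [x, dd, 7d, d77, 777].

|Q|=29, |F|=7, |δ|=83 (35 ε).
min D↑ (4 st, q0=0, F={1}): 0:x→1,d→2,7→2 1:x→1,d→1,7→1 2:x→1,d→1,7→3 3:x→1,d→1,7→1.
'x': |S_i|=[21, 5] end={s15,s2,s24,s7,s8} ∉↓L; 1/1 single-dels accept.
'dd': |S_i|=[21, 15, 7] end={s11,s15,s2,s24,s6,s7,s8} — reject; 2/2 del acc.
'7d': run [21, 19, 8] end={s11,s15,s2,s20,s24,s6,s7,s8} rej; 2/2 del acc.
'd77': |S_i|=[21, 15, 7, 5] end={s15,s2,s24,s7,s8} rej; 3/3 del acc.
'777': run [21, 19, 8, 5] end={s15,s2,s24,s7,s8} ∉↓L; 3/3 del acc.
5 obstructions.


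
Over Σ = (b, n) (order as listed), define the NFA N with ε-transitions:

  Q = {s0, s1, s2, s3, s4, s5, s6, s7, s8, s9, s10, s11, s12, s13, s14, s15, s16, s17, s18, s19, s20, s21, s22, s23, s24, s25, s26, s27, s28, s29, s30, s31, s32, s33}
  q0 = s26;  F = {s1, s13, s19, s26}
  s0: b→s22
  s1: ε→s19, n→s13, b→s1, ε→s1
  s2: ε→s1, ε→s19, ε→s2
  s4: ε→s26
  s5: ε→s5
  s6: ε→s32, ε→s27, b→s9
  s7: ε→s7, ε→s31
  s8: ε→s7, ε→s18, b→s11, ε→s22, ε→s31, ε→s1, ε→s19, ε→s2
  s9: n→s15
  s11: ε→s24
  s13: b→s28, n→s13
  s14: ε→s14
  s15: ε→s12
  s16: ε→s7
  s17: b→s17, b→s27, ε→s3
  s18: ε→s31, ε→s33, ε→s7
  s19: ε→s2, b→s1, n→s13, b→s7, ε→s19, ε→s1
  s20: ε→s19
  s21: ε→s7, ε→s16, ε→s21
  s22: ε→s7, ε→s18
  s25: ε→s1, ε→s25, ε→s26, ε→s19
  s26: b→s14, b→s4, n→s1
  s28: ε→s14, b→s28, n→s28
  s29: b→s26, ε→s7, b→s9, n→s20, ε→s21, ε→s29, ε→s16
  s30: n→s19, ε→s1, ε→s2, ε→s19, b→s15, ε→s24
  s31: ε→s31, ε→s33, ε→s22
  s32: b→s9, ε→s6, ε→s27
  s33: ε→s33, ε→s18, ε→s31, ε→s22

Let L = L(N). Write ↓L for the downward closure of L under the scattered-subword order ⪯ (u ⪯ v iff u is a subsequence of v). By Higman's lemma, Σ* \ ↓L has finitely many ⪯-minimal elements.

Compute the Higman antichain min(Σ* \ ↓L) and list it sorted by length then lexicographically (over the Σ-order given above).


|Q|=34, |F|=4, |δ|=81 (57 ε).
min D↑ (4 st, q0=0, F={3}): 0:b→0,n→1 1:b→1,n→2 2:b→3,n→2 3:b→3,n→3.
'nnb': |S_i|=[13, 11, 3, 2] end={s14,s28} — reject; 3/3 deletions ∈↓L.
1 obstructions.

Antichain: [nnb].


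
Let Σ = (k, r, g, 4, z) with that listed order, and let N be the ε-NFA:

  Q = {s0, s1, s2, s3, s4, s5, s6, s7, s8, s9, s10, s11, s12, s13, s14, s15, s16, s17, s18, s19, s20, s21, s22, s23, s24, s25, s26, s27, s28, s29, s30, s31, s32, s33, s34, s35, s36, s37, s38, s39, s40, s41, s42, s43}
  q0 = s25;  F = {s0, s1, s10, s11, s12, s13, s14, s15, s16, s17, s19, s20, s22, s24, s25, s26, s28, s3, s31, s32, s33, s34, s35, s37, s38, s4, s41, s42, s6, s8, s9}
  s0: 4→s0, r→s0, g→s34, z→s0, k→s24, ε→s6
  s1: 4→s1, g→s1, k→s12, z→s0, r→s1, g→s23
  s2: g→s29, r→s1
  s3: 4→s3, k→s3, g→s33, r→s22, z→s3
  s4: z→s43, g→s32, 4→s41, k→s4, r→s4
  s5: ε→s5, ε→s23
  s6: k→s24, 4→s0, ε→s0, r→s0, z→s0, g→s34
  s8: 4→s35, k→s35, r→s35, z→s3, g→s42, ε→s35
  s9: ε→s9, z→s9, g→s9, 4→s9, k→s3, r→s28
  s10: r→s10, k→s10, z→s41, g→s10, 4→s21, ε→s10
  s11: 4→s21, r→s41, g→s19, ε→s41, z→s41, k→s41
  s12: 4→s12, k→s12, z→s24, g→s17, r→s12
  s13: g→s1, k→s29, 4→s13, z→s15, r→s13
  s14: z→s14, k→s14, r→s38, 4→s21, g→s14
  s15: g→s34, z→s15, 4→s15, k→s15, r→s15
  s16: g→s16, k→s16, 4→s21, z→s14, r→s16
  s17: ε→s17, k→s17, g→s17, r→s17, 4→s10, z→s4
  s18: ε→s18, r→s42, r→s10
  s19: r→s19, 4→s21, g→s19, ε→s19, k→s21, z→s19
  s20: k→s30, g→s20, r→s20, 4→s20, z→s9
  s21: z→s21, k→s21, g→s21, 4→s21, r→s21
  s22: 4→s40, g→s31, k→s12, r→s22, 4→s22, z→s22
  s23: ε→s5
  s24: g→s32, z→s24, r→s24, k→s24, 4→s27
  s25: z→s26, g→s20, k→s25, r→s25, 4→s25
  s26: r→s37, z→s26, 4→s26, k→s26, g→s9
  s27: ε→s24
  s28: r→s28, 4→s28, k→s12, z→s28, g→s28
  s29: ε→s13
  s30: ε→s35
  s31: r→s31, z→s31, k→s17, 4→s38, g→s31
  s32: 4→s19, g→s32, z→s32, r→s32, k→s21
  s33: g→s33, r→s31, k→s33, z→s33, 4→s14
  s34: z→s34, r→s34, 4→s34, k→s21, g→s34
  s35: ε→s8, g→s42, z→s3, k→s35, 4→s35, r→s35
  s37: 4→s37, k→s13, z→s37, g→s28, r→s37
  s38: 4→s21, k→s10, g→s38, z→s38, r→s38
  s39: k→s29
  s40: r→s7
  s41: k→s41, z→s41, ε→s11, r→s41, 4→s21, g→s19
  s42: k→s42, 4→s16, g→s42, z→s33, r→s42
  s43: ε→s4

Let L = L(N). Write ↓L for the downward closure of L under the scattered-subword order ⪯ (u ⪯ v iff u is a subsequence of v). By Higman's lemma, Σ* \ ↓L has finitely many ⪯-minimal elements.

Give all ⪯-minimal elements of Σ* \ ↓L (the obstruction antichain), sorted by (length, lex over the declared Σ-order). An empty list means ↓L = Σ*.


Antichain: [gkg44, zrkzgk].

|Q|=44, |F|=31, |δ|=186 (18 ε).
min D↑ (29 st, q0=0, F={16}): 0:k→0,r→0,g→1,4→0,z→2 1:k→3,r→1,g→1,4→1,z→4 2:k→2,r→5,g→4,4→2,z→2 3:k→3,r→3,g→6,4→3,z→7 4:k→7,r→8,g→4,4→4,z→4 5:k→9,r→5,g→8,4→5,z→5 6:k→6,r→6,g→6,4→10,z→11 7:k→7,r→12,g→11,4→7,z→7 8:k→13,r→8,g→8,4→8,z→8 9:k→9,r→9,g→14,4→9,z→15 10:k→10,r→10,g→10,4→16,z→17 11:k→11,r→18,g→11,4→17,z→11 12:k→13,r→12,g→18,4→12,z→12 13:k→13,r→13,g→19,4→13,z→20 14:k→13,r→14,g→14,4→14,z→21 15:k→15,r→15,g→22,4→15,z→15 16:k→16,r→16,g→16,4→16,z→16 17:k→17,r→23,g→17,4→16,z→17 18:k→19,r→18,g→18,4→23,z→18 19:k→19,r→19,g→19,4→24,z→25 20:k→20,r→20,g→26,4→20,z→20 21:k→20,r→21,g→22,4→21,z→21 22:k→16,r→22,g→22,4→22,z→22 23:k→24,r→23,g→23,4→16,z→23 24:k→24,r→24,g→24,4→16,z→27 25:k→25,r→25,g→26,4→27,z→25 26:k→16,r→26,g→26,4→28,z→26 27:k→27,r→27,g→28,4→16,z→27 28:k→16,r→28,g→28,4→16,z→28 [Hopcroft].
'gkg44': |S_i|=[40, 34, 25, 15, 8, 1] end={s21} rej; 5/5 single-dels accept.
'zrkzgk': |S_i|=[40, 33, 28, 21, 13, 4, 1] end={s21} — reject; 6/6 del acc.
2 obstructions.


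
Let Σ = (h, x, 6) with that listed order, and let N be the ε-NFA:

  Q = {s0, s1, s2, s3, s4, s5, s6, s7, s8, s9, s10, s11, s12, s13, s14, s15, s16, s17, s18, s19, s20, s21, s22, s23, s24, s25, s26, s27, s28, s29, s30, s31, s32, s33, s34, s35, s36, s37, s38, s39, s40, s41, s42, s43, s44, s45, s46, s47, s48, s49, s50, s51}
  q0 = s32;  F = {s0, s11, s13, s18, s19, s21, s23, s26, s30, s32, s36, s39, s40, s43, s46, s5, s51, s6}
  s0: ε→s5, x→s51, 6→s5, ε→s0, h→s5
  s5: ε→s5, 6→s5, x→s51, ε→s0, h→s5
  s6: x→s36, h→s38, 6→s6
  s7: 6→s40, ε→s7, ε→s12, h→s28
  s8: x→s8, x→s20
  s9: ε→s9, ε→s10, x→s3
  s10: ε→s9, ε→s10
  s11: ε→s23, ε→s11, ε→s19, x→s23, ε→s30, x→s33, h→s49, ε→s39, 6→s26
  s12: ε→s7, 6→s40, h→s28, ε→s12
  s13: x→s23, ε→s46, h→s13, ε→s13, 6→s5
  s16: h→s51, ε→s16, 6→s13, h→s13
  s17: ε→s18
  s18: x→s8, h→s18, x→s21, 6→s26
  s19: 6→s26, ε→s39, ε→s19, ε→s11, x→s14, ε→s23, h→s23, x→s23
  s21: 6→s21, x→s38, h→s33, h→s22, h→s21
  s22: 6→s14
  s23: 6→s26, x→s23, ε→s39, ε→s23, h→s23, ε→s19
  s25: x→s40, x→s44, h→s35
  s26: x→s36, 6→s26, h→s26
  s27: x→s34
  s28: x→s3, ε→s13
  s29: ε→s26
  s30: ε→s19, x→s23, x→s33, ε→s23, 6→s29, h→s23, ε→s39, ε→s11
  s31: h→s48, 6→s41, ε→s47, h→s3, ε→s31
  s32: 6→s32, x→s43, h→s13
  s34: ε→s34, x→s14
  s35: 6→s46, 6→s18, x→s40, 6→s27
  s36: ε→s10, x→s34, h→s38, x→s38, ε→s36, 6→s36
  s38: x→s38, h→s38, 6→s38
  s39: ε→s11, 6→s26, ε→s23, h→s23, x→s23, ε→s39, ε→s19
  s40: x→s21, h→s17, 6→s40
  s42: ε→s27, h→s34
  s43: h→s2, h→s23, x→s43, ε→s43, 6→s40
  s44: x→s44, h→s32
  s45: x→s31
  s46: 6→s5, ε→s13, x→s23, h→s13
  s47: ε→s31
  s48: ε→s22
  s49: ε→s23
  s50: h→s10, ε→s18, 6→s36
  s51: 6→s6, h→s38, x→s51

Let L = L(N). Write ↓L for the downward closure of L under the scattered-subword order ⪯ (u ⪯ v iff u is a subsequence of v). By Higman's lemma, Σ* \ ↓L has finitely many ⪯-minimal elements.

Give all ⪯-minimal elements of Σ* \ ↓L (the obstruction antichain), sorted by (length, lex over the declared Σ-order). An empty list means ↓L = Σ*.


|Q|=52, |F|=18, |δ|=145 (50 ε).
min D↑ (13 st, q0=0, F={11}): 0:h→1,x→2,6→0 1:h→1,x→3,6→4 2:h→3,x→2,6→5 3:h→3,x→3,6→6 4:h→4,x→7,6→4 5:h→8,x→9,6→5 6:h→6,x→10,6→6 7:h→11,x→7,6→12 8:h→8,x→9,6→6 9:h→9,x→11,6→9 10:h→11,x→11,6→10 11:h→11,x→11,6→11 12:h→11,x→10,6→12.
'h6xh': |S_i|=[32, 29, 16, 9, 1] end={s38} rej; 4/4 single-dels accept.
'x6xx': |S_i|=[32, 27, 18, 12, 6] end={s14,s20,s3,s34,s38,s8} — reject; 4/4 single-dels accept.
2 minimals (antichain).

Antichain: [h6xh, x6xx].


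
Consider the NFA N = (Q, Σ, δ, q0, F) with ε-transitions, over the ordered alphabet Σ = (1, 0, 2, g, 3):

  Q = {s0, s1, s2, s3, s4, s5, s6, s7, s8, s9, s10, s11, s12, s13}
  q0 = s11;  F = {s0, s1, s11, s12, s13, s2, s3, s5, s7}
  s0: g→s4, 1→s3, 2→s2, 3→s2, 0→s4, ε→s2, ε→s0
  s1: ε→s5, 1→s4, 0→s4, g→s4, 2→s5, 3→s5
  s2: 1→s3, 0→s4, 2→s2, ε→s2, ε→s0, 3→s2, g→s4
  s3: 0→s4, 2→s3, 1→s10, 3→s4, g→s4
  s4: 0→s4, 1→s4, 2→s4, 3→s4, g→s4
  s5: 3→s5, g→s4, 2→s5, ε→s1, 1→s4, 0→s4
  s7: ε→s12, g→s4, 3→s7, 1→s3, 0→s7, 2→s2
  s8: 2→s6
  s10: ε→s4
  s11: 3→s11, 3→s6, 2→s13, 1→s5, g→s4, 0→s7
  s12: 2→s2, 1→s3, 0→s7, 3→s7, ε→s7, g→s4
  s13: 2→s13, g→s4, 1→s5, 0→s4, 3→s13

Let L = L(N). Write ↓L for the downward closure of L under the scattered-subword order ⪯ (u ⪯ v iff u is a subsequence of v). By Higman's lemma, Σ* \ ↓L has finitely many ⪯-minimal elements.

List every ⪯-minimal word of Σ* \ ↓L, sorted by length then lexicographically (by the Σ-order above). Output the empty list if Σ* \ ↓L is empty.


|Q|=14, |F|=9, |δ|=61 (9 ε).
min D↑ (7 st, q0=0, F={4}): 0:1→1,0→2,2→3,g→4,3→0 1:1→4,0→4,2→1,g→4,3→1 2:1→5,0→2,2→6,g→4,3→2 3:1→1,0→4,2→3,g→4,3→3 4:1→4,0→4,2→4,g→4,3→4 5:1→4,0→4,2→5,g→4,3→4 6:1→5,0→4,2→6,g→4,3→6 [Hopcroft].
'g': run [12, 1] end={s4} ∉↓L; 1/1 deletions ∈↓L.
'11': |S_i|=[12, 5, 2] end={s10,s4} — reject; 2/2 single-dels accept.
'10': run [12, 5, 1] end={s4} ∉↓L; 2/2 single-dels accept.
'20': |S_i|=[12, 8, 1] end={s4} ∉↓L; 2/2 del acc.
'013': run [12, 7, 3, 1] end={s4} — reject; 3/3 del acc.
5 obstructions.

A = [g, 11, 10, 20, 013].


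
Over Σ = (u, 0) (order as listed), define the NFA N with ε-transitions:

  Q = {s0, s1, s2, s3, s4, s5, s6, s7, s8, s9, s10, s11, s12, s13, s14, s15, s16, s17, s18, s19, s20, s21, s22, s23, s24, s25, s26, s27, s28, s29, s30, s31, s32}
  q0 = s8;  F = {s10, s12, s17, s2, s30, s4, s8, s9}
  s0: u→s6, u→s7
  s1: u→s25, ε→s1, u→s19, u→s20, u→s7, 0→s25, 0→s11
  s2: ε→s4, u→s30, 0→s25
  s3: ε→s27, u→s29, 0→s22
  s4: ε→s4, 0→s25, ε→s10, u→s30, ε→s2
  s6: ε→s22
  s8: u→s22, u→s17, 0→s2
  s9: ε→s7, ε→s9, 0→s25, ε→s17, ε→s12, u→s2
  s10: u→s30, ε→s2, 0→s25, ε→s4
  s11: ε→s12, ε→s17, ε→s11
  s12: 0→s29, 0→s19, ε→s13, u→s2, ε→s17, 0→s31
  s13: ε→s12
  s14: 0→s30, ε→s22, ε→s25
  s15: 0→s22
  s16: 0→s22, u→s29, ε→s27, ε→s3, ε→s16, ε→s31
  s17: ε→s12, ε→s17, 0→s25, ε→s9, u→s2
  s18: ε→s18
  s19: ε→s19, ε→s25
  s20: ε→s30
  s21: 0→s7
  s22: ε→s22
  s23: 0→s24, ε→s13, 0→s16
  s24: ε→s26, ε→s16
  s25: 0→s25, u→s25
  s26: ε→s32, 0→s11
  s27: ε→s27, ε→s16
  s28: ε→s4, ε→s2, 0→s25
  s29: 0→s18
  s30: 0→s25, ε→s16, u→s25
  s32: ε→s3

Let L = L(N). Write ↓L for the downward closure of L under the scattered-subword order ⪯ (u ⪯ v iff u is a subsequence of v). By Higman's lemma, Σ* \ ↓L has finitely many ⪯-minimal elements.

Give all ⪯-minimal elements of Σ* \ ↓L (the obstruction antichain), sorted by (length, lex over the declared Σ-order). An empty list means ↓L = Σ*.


|Q|=33, |F|=8, |δ|=84 (43 ε).
min D↑ (5 st, q0=0, F={3}): 0:u→1,0→2 1:u→2,0→3 2:u→4,0→3 3:u→3,0→3 4:u→3,0→3.
'u0': N↓-sim [19, 18, 6] end={s18,s19,s22,s25,s29,s31} ∉↓L; 2/2 deletions ∈↓L.
'00': run [19, 13, 3] end={s18,s22,s25} — reject; 2/2 single-dels accept.
'0uu': N↓-sim [19, 13, 9, 3] end={s18,s25,s29} rej; 3/3 deletions ∈↓L.
'uuuu': N↓-sim [19, 18, 12, 9, 3] end={s18,s25,s29} ∉↓L; 4/4 deletions ∈↓L.
4 minimals (antichain).

A = [u0, 00, 0uu, uuuu].


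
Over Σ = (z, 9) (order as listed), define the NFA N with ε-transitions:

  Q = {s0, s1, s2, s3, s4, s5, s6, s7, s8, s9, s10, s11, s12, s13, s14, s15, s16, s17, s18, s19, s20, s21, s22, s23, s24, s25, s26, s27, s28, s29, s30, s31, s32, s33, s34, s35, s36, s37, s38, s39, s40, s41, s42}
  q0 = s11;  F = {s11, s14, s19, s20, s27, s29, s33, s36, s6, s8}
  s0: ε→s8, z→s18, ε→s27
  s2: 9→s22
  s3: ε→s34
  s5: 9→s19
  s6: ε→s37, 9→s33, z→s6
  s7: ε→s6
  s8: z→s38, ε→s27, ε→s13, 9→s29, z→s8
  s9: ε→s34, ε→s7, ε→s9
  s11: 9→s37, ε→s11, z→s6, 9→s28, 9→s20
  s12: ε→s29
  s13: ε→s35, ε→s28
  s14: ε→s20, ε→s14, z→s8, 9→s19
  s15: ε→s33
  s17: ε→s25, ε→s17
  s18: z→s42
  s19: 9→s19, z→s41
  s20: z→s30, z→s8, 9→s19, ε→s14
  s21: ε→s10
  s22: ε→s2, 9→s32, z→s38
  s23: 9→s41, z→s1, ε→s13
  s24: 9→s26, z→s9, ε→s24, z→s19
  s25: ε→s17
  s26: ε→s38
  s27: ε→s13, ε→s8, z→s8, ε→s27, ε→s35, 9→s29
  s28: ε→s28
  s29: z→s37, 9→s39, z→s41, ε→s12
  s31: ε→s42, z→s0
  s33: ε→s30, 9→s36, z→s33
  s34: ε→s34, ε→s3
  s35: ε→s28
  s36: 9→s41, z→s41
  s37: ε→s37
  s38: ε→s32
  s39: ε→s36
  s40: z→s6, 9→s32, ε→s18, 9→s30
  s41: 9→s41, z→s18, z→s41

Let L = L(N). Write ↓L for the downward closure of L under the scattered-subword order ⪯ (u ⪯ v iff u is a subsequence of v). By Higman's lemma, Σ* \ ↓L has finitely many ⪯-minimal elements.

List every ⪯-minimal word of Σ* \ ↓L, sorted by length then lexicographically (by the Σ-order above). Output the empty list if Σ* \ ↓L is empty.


min(Σ*\↓L) = [99z, z999].

|Q|=43, |F|=10, |δ|=84 (41 ε).
min D↑ (9 st, q0=0, F={8}): 0:z→1,9→2 1:z→1,9→3 2:z→4,9→5 3:z→3,9→6 4:z→4,9→7 5:z→8,9→5 6:z→8,9→8 7:z→8,9→6 8:z→8,9→8 (ε-aug+det+¬).
'99z': |S_i|=[22, 20, 9, 4] end={s18,s37,s41,s42} ∉↓L; 3/3 deletions ∈↓L.
'z999': run [22, 18, 10, 5, 3] end={s18,s41,s42} — reject; 4/4 deletions ∈↓L.
2 obstructions.


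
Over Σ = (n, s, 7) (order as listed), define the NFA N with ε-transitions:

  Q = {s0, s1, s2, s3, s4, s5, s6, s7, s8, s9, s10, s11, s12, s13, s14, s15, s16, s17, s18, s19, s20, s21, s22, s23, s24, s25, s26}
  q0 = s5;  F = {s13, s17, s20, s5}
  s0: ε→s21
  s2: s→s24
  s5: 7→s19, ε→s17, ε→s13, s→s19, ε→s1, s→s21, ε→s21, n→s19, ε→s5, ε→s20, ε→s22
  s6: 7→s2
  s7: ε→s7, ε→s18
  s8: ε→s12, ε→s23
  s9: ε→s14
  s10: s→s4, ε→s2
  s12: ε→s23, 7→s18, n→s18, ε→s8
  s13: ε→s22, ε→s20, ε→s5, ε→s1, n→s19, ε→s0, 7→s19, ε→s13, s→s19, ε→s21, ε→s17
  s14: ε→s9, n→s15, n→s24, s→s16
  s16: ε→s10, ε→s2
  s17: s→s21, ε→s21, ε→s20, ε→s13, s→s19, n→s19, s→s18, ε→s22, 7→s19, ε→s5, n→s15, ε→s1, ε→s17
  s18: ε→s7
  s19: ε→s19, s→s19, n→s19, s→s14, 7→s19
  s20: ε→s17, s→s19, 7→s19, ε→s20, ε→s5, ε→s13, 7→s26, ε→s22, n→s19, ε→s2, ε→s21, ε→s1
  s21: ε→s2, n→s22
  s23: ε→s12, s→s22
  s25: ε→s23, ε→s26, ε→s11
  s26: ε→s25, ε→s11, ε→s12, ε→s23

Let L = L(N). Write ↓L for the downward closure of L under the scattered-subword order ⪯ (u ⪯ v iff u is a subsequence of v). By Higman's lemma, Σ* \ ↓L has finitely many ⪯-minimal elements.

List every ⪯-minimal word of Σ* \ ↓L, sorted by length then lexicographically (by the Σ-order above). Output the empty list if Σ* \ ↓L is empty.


min(Σ*\↓L) = [n, s, 7].

|Q|=27, |F|=4, |δ|=84 (53 ε).
min D↑ (2 st, q0=0, F={1}): 0:n→1,s→1,7→1 1:n→1,s→1,7→1 [Hopcroft].
'n': |S_i|=[25, 12] end={s10,s14,s15,s16,s18,s19,s2,s22,s24,s4,s7,s9} — reject; 1/1 del acc.
's': |S_i|=[25, 13] end={s10,s14,s15,s16,s18,s19,s2,s21,s22,s24,s4,s7,…} rej; 1/1 single-dels accept.
'7': N↓-sim [25, 18] end={s10,s11,s12,s14,s15,s16,s18,s19,s2,s22,s23,s24,…} ∉↓L; 1/1 deletions ∈↓L.
3 words, ⪯-incomp.


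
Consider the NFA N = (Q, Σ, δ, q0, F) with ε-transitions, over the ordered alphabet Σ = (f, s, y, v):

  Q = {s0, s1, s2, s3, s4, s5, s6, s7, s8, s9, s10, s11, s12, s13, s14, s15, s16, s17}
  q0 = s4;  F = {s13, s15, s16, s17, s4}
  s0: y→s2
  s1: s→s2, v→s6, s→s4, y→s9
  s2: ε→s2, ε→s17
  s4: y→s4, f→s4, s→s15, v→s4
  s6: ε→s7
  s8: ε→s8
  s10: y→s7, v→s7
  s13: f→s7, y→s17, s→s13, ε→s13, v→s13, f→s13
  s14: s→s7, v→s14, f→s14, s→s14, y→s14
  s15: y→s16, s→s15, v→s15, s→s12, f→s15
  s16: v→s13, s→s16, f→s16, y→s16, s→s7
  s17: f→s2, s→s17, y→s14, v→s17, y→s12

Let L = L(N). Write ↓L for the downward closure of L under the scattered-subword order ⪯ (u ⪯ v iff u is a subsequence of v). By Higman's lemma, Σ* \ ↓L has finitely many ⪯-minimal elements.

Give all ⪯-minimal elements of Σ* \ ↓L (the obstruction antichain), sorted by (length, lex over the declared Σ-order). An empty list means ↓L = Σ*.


A = [syvyy].

|Q|=18, |F|=5, |δ|=41 (5 ε).
min D↑ (6 st, q0=0, F={5}): 0:f→0,s→1,y→0,v→0 1:f→1,s→1,y→2,v→1 2:f→2,s→2,y→2,v→3 3:f→3,s→3,y→4,v→3 4:f→4,s→4,y→5,v→4 5:f→5,s→5,y→5,v→5 [Hopcroft].
'syvyy': N↓-sim [9, 8, 7, 6, 5, 3] end={s12,s14,s7} rej; 5/5 single-dels accept.
1 minimals (antichain).


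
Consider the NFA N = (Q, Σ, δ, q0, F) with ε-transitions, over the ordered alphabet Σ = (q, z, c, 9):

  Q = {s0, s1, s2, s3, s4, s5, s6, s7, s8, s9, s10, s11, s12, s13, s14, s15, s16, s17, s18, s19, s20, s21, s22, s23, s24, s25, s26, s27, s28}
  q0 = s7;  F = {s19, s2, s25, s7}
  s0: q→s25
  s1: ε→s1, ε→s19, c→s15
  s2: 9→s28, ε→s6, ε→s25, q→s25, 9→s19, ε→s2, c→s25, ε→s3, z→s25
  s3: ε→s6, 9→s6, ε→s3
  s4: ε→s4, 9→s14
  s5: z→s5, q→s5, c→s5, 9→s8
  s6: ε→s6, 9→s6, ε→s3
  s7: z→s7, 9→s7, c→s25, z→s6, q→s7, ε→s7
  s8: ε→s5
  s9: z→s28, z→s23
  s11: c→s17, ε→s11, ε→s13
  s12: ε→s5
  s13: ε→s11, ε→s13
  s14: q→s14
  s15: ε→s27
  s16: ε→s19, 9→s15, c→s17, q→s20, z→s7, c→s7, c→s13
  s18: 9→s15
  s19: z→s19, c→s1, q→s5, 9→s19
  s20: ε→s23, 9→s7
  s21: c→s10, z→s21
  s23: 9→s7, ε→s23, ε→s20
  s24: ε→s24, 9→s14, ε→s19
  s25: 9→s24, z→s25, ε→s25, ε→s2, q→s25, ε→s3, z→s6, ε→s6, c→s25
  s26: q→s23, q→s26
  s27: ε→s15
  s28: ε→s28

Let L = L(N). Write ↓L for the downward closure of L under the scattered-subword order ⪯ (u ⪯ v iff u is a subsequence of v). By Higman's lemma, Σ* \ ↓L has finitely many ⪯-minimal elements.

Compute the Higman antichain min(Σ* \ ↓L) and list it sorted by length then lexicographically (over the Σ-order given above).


|Q|=29, |F|=4, |δ|=77 (31 ε).
min D↑ (4 st, q0=0, F={3}): 0:q→0,z→0,c→1,9→0 1:q→1,z→1,c→1,9→2 2:q→3,z→2,c→2,9→2 3:q→3,z→3,c→3,9→3 [Hopcroft].
'c9q': |S_i|=[14, 13, 11, 3] end={s14,s5,s8} rej; 3/3 single-dels accept.
1 obstructions.

min(Σ*\↓L) = [c9q].
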